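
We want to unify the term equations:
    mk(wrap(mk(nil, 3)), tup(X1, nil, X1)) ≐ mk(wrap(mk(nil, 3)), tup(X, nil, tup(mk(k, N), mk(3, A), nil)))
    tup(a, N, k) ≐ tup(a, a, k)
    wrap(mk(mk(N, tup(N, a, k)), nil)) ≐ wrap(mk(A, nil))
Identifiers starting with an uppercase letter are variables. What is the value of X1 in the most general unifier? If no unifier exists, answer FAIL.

tup(mk(k, a), mk(3, mk(a, tup(a, a, k))), nil)

Decompose mk/2: wrap(mk(nil, 3)) ≐ wrap(mk(nil, 3)),  tup(X1, nil, X1) ≐ tup(X, nil, tup(mk(k, N), mk(3, A), nil)).
Delete trivial equation wrap(mk(nil, 3)) ≐ wrap(mk(nil, 3)).
Decompose tup/3: X1 ≐ X,  nil ≐ nil,  X1 ≐ tup(mk(k, N), mk(3, A), nil).
Bind X1 := X; substituting into the one remaining equation that mentions X1 gives: X ≐ tup(mk(k, N), mk(3, A), nil).
Delete trivial equation nil ≐ nil.
Bind X := tup(mk(k, N), mk(3, A), nil); no other remaining equation mentions X. Substituting into the earlier binding gives X1 := tup(mk(k, N), mk(3, A), nil).
Decompose tup/3: a ≐ a,  N ≐ a,  k ≐ k.
Delete trivial equation a ≐ a.
Bind N := a; substituting into the one remaining equation that mentions N gives: wrap(mk(mk(a, tup(a, a, k)), nil)) ≐ wrap(mk(A, nil)). Substituting into the earlier bindings gives X1 := tup(mk(k, a), mk(3, A), nil), X := tup(mk(k, a), mk(3, A), nil).
Delete trivial equation k ≐ k.
Decompose wrap/1: mk(mk(a, tup(a, a, k)), nil) ≐ mk(A, nil).
Decompose mk/2: mk(a, tup(a, a, k)) ≐ A,  nil ≐ nil.
Bind A := mk(a, tup(a, a, k)); no other remaining equation mentions A. Substituting into the earlier bindings gives X1 := tup(mk(k, a), mk(3, mk(a, tup(a, a, k))), nil), X := tup(mk(k, a), mk(3, mk(a, tup(a, a, k))), nil).
Delete trivial equation nil ≐ nil.
MGU = { X1 := tup(mk(k, a), mk(3, mk(a, tup(a, a, k))), nil), X := tup(mk(k, a), mk(3, mk(a, tup(a, a, k))), nil), N := a, A := mk(a, tup(a, a, k)) }, so X1 := tup(mk(k, a), mk(3, mk(a, tup(a, a, k))), nil).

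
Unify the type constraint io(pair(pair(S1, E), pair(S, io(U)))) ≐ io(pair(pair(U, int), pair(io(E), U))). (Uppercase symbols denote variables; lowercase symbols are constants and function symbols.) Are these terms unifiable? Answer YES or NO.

Decompose io/1: pair(pair(S1, E), pair(S, io(U))) ≐ pair(pair(U, int), pair(io(E), U)).
Decompose pair/2: pair(S1, E) ≐ pair(U, int),  pair(S, io(U)) ≐ pair(io(E), U).
Decompose pair/2: S1 ≐ U,  E ≐ int.
Bind S1 := U; no other remaining equation mentions S1.
Bind E := int; substituting into the remaining equation gives: pair(S, io(U)) ≐ pair(io(int), U).
Decompose pair/2: S ≐ io(int),  io(U) ≐ U.
Bind S := io(int); no other remaining equation mentions S.
Occurs check fails: U occurs in io(U); the equation U ≐ io(U) has no finite solution.

NO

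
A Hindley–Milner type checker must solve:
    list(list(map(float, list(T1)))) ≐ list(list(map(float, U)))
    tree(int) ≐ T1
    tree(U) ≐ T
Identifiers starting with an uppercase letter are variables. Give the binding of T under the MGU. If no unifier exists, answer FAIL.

tree(list(tree(int)))

Decompose list/1: list(map(float, list(T1))) ≐ list(map(float, U)).
Decompose list/1: map(float, list(T1)) ≐ map(float, U).
Decompose map/2: float ≐ float,  list(T1) ≐ U.
Delete trivial equation float ≐ float.
Bind U := list(T1); substituting into the one remaining equation that mentions U gives: tree(list(T1)) ≐ T.
Bind T1 := tree(int); substituting into the remaining equation gives: tree(list(tree(int))) ≐ T. Substituting into the earlier binding gives U := list(tree(int)).
Bind T := tree(list(tree(int))).
MGU = { U -> list(tree(int)), T1 -> tree(int), T -> tree(list(tree(int))) }, so T -> tree(list(tree(int))).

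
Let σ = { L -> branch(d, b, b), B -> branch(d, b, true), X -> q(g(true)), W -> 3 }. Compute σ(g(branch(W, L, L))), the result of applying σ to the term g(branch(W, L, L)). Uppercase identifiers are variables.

g(branch(3, branch(d, b, b), branch(d, b, b)))

Replace each occurrence of L with branch(d, b, b).
Replace each occurrence of W with 3.
Result: g(branch(3, branch(d, b, b), branch(d, b, b))).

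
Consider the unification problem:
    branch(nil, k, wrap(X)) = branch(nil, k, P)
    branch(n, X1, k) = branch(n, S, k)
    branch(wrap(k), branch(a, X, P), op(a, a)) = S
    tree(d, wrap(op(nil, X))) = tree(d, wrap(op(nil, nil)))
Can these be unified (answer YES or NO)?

YES

Decompose branch/3: nil = nil,  k = k,  wrap(X) = P.
Delete trivial equation nil = nil.
Delete trivial equation k = k.
Bind P := wrap(X); substituting into the one remaining equation that mentions P gives: branch(wrap(k), branch(a, X, wrap(X)), op(a, a)) = S.
Decompose branch/3: n = n,  X1 = S,  k = k.
Delete trivial equation n = n.
Bind X1 := S; no other remaining equation mentions X1.
Delete trivial equation k = k.
Bind S := branch(wrap(k), branch(a, X, wrap(X)), op(a, a)); no other remaining equation mentions S. Substituting into the earlier binding gives X1 := branch(wrap(k), branch(a, X, wrap(X)), op(a, a)).
Decompose tree/2: d = d,  wrap(op(nil, X)) = wrap(op(nil, nil)).
Delete trivial equation d = d.
Decompose wrap/1: op(nil, X) = op(nil, nil).
Decompose op/2: nil = nil,  X = nil.
Delete trivial equation nil = nil.
Bind X := nil. Substituting into the earlier bindings gives P := wrap(nil), X1 := branch(wrap(k), branch(a, nil, wrap(nil)), op(a, a)), S := branch(wrap(k), branch(a, nil, wrap(nil)), op(a, a)).
No equations remain and no clash or occurs-check failure arose, so a unifier exists.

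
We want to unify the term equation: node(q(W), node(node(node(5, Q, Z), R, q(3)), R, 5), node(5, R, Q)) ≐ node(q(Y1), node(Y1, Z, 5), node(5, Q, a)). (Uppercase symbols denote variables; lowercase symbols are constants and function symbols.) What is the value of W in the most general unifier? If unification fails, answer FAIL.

node(node(5, a, a), a, q(3))

Decompose node/3: q(W) ≐ q(Y1),  node(node(node(5, Q, Z), R, q(3)), R, 5) ≐ node(Y1, Z, 5),  node(5, R, Q) ≐ node(5, Q, a).
Decompose q/1: W ≐ Y1.
Bind W := Y1; no other remaining equation mentions W.
Decompose node/3: node(node(5, Q, Z), R, q(3)) ≐ Y1,  R ≐ Z,  5 ≐ 5.
Bind Y1 := node(node(5, Q, Z), R, q(3)); no other remaining equation mentions Y1. Substituting into the earlier binding gives W := node(node(5, Q, Z), R, q(3)).
Bind R := Z; substituting into the one remaining equation that mentions R gives: node(5, Z, Q) ≐ node(5, Q, a). Substituting into the earlier bindings gives W := node(node(5, Q, Z), Z, q(3)), Y1 := node(node(5, Q, Z), Z, q(3)).
Delete trivial equation 5 ≐ 5.
Decompose node/3: 5 ≐ 5,  Z ≐ Q,  Q ≐ a.
Delete trivial equation 5 ≐ 5.
Bind Z := Q; no other remaining equation mentions Z. Substituting into the earlier bindings gives W := node(node(5, Q, Q), Q, q(3)), Y1 := node(node(5, Q, Q), Q, q(3)), R := Q.
Bind Q := a. Substituting into the earlier bindings gives W := node(node(5, a, a), a, q(3)), Y1 := node(node(5, a, a), a, q(3)), R := a, Z := a.
MGU = { W := node(node(5, a, a), a, q(3)), Y1 := node(node(5, a, a), a, q(3)), R := a, Z := a, Q := a }, so W := node(node(5, a, a), a, q(3)).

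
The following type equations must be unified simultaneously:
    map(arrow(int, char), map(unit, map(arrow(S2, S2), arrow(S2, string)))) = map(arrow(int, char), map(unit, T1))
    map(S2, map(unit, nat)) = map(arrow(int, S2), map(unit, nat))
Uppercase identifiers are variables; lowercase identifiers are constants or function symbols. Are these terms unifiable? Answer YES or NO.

Decompose map/2: arrow(int, char) = arrow(int, char),  map(unit, map(arrow(S2, S2), arrow(S2, string))) = map(unit, T1).
Delete trivial equation arrow(int, char) = arrow(int, char).
Decompose map/2: unit = unit,  map(arrow(S2, S2), arrow(S2, string)) = T1.
Delete trivial equation unit = unit.
Bind T1 := map(arrow(S2, S2), arrow(S2, string)); no other remaining equation mentions T1.
Decompose map/2: S2 = arrow(int, S2),  map(unit, nat) = map(unit, nat).
Occurs check fails: S2 occurs in arrow(int, S2); the equation S2 = arrow(int, S2) has no finite solution.

NO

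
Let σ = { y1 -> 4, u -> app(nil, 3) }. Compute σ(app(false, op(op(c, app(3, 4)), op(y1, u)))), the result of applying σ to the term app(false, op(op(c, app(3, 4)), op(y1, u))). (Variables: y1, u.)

app(false, op(op(c, app(3, 4)), op(4, app(nil, 3))))

Replace each occurrence of y1 with 4.
Replace each occurrence of u with app(nil, 3).
Result: app(false, op(op(c, app(3, 4)), op(4, app(nil, 3)))).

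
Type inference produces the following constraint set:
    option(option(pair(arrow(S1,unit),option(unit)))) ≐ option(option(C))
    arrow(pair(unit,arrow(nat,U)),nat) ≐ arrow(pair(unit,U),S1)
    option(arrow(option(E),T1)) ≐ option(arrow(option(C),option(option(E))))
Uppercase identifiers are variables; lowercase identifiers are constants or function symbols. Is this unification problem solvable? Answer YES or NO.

Decompose option/1: option(pair(arrow(S1,unit),option(unit))) ≐ option(C).
Decompose option/1: pair(arrow(S1,unit),option(unit)) ≐ C.
Bind C := pair(arrow(S1,unit),option(unit)); substituting into the one remaining equation that mentions C gives: option(arrow(option(E),T1)) ≐ option(arrow(option(pair(arrow(S1,unit),option(unit))),option(option(E)))).
Decompose arrow/2: pair(unit,arrow(nat,U)) ≐ pair(unit,U),  nat ≐ S1.
Decompose pair/2: unit ≐ unit,  arrow(nat,U) ≐ U.
Delete trivial equation unit ≐ unit.
Occurs check fails: U occurs in arrow(nat,U); the equation U ≐ arrow(nat,U) has no finite solution.

NO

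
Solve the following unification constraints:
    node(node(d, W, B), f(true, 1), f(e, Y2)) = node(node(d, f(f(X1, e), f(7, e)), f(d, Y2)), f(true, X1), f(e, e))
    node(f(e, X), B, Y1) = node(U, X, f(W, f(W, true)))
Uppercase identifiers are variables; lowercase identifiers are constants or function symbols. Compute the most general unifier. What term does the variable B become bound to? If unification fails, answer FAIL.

f(d, e)

Decompose node/3: node(d, W, B) = node(d, f(f(X1, e), f(7, e)), f(d, Y2)),  f(true, 1) = f(true, X1),  f(e, Y2) = f(e, e).
Decompose node/3: d = d,  W = f(f(X1, e), f(7, e)),  B = f(d, Y2).
Delete trivial equation d = d.
Bind W := f(f(X1, e), f(7, e)); substituting into the one remaining equation that mentions W gives: node(f(e, X), B, Y1) = node(U, X, f(f(f(X1, e), f(7, e)), f(f(f(X1, e), f(7, e)), true))).
Bind B := f(d, Y2); substituting into the one remaining equation that mentions B gives: node(f(e, X), f(d, Y2), Y1) = node(U, X, f(f(f(X1, e), f(7, e)), f(f(f(X1, e), f(7, e)), true))).
Decompose f/2: true = true,  1 = X1.
Delete trivial equation true = true.
Bind X1 := 1; substituting into the one remaining equation that mentions X1 gives: node(f(e, X), f(d, Y2), Y1) = node(U, X, f(f(f(1, e), f(7, e)), f(f(f(1, e), f(7, e)), true))). Substituting into the earlier binding gives W := f(f(1, e), f(7, e)).
Decompose f/2: e = e,  Y2 = e.
Delete trivial equation e = e.
Bind Y2 := e; substituting into the remaining equation gives: node(f(e, X), f(d, e), Y1) = node(U, X, f(f(f(1, e), f(7, e)), f(f(f(1, e), f(7, e)), true))). Substituting into the earlier binding gives B := f(d, e).
Decompose node/3: f(e, X) = U,  f(d, e) = X,  Y1 = f(f(f(1, e), f(7, e)), f(f(f(1, e), f(7, e)), true)).
Bind U := f(e, X); no other remaining equation mentions U.
Bind X := f(d, e); no other remaining equation mentions X. Substituting into the earlier binding gives U := f(e, f(d, e)).
Bind Y1 := f(f(f(1, e), f(7, e)), f(f(f(1, e), f(7, e)), true)).
MGU = { W := f(f(1, e), f(7, e)), B := f(d, e), X1 := 1, Y2 := e, U := f(e, f(d, e)), X := f(d, e), Y1 := f(f(f(1, e), f(7, e)), f(f(f(1, e), f(7, e)), true)) }, so B := f(d, e).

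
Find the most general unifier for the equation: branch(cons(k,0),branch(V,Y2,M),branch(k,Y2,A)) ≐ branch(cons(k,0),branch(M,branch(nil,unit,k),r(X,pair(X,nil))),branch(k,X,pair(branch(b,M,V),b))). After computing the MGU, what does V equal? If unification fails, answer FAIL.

r(branch(nil,unit,k),pair(branch(nil,unit,k),nil))

Decompose branch/3: cons(k,0) ≐ cons(k,0),  branch(V,Y2,M) ≐ branch(M,branch(nil,unit,k),r(X,pair(X,nil))),  branch(k,Y2,A) ≐ branch(k,X,pair(branch(b,M,V),b)).
Delete trivial equation cons(k,0) ≐ cons(k,0).
Decompose branch/3: V ≐ M,  Y2 ≐ branch(nil,unit,k),  M ≐ r(X,pair(X,nil)).
Bind V := M; substituting into the one remaining equation that mentions V gives: branch(k,Y2,A) ≐ branch(k,X,pair(branch(b,M,M),b)).
Bind Y2 := branch(nil,unit,k); substituting into the one remaining equation that mentions Y2 gives: branch(k,branch(nil,unit,k),A) ≐ branch(k,X,pair(branch(b,M,M),b)).
Bind M := r(X,pair(X,nil)); substituting into the remaining equation gives: branch(k,branch(nil,unit,k),A) ≐ branch(k,X,pair(branch(b,r(X,pair(X,nil)),r(X,pair(X,nil))),b)). Substituting into the earlier binding gives V := r(X,pair(X,nil)).
Decompose branch/3: k ≐ k,  branch(nil,unit,k) ≐ X,  A ≐ pair(branch(b,r(X,pair(X,nil)),r(X,pair(X,nil))),b).
Delete trivial equation k ≐ k.
Bind X := branch(nil,unit,k); substituting into the remaining equation gives: A ≐ pair(branch(b,r(branch(nil,unit,k),pair(branch(nil,unit,k),nil)),r(branch(nil,unit,k),pair(branch(nil,unit,k),nil))),b). Substituting into the earlier bindings gives V := r(branch(nil,unit,k),pair(branch(nil,unit,k),nil)), M := r(branch(nil,unit,k),pair(branch(nil,unit,k),nil)).
Bind A := pair(branch(b,r(branch(nil,unit,k),pair(branch(nil,unit,k),nil)),r(branch(nil,unit,k),pair(branch(nil,unit,k),nil))),b).
MGU = { V := r(branch(nil,unit,k),pair(branch(nil,unit,k),nil)), Y2 := branch(nil,unit,k), M := r(branch(nil,unit,k),pair(branch(nil,unit,k),nil)), X := branch(nil,unit,k), A := pair(branch(b,r(branch(nil,unit,k),pair(branch(nil,unit,k),nil)),r(branch(nil,unit,k),pair(branch(nil,unit,k),nil))),b) }, so V := r(branch(nil,unit,k),pair(branch(nil,unit,k),nil)).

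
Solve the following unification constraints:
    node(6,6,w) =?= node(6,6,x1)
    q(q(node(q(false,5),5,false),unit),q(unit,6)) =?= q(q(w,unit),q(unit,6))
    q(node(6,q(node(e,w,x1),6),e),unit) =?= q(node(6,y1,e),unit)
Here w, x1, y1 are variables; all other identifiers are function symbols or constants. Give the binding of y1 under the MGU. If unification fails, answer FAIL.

Decompose node/3: 6 =?= 6,  6 =?= 6,  w =?= x1.
Delete trivial equation 6 =?= 6.
Delete trivial equation 6 =?= 6.
Bind w := x1; substituting into the remaining equations gives: q(q(node(q(false,5),5,false),unit),q(unit,6)) =?= q(q(x1,unit),q(unit,6)),  q(node(6,q(node(e,x1,x1),6),e),unit) =?= q(node(6,y1,e),unit).
Decompose q/2: q(node(q(false,5),5,false),unit) =?= q(x1,unit),  q(unit,6) =?= q(unit,6).
Decompose q/2: node(q(false,5),5,false) =?= x1,  unit =?= unit.
Bind x1 := node(q(false,5),5,false); substituting into the one remaining equation that mentions x1 gives: q(node(6,q(node(e,node(q(false,5),5,false),node(q(false,5),5,false)),6),e),unit) =?= q(node(6,y1,e),unit). Substituting into the earlier binding gives w := node(q(false,5),5,false).
Delete trivial equation unit =?= unit.
Delete trivial equation q(unit,6) =?= q(unit,6).
Decompose q/2: node(6,q(node(e,node(q(false,5),5,false),node(q(false,5),5,false)),6),e) =?= node(6,y1,e),  unit =?= unit.
Decompose node/3: 6 =?= 6,  q(node(e,node(q(false,5),5,false),node(q(false,5),5,false)),6) =?= y1,  e =?= e.
Delete trivial equation 6 =?= 6.
Bind y1 := q(node(e,node(q(false,5),5,false),node(q(false,5),5,false)),6); no other remaining equation mentions y1.
Delete trivial equation e =?= e.
Delete trivial equation unit =?= unit.
MGU = { w -> node(q(false,5),5,false), x1 -> node(q(false,5),5,false), y1 -> q(node(e,node(q(false,5),5,false),node(q(false,5),5,false)),6) }, so y1 -> q(node(e,node(q(false,5),5,false),node(q(false,5),5,false)),6).

q(node(e,node(q(false,5),5,false),node(q(false,5),5,false)),6)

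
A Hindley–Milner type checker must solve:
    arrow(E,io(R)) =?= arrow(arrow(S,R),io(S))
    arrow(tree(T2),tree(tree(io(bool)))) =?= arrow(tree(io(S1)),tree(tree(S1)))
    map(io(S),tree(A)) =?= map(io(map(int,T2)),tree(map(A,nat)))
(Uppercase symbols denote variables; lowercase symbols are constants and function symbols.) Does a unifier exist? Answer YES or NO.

Decompose arrow/2: E =?= arrow(S,R),  io(R) =?= io(S).
Bind E := arrow(S,R); no other remaining equation mentions E.
Decompose io/1: R =?= S.
Bind R := S; no other remaining equation mentions R. Substituting into the earlier binding gives E := arrow(S,S).
Decompose arrow/2: tree(T2) =?= tree(io(S1)),  tree(tree(io(bool))) =?= tree(tree(S1)).
Decompose tree/1: T2 =?= io(S1).
Bind T2 := io(S1); substituting into the one remaining equation that mentions T2 gives: map(io(S),tree(A)) =?= map(io(map(int,io(S1))),tree(map(A,nat))).
Decompose tree/1: tree(io(bool)) =?= tree(S1).
Decompose tree/1: io(bool) =?= S1.
Bind S1 := io(bool); substituting into the remaining equation gives: map(io(S),tree(A)) =?= map(io(map(int,io(io(bool)))),tree(map(A,nat))). Substituting into the earlier binding gives T2 := io(io(bool)).
Decompose map/2: io(S) =?= io(map(int,io(io(bool)))),  tree(A) =?= tree(map(A,nat)).
Decompose io/1: S =?= map(int,io(io(bool))).
Bind S := map(int,io(io(bool))); no other remaining equation mentions S. Substituting into the earlier bindings gives E := arrow(map(int,io(io(bool))),map(int,io(io(bool)))), R := map(int,io(io(bool))).
Decompose tree/1: A =?= map(A,nat).
Occurs check fails: A occurs in map(A,nat); the equation A =?= map(A,nat) has no finite solution.

NO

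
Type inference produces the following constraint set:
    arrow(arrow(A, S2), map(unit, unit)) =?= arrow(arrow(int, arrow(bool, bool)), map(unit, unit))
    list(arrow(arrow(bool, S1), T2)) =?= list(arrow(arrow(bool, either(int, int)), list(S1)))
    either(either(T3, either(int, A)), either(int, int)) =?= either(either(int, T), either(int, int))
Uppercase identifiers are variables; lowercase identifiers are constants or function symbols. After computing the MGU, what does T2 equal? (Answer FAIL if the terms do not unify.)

list(either(int, int))

Decompose arrow/2: arrow(A, S2) =?= arrow(int, arrow(bool, bool)),  map(unit, unit) =?= map(unit, unit).
Decompose arrow/2: A =?= int,  S2 =?= arrow(bool, bool).
Bind A := int; substituting into the one remaining equation that mentions A gives: either(either(T3, either(int, int)), either(int, int)) =?= either(either(int, T), either(int, int)).
Bind S2 := arrow(bool, bool); no other remaining equation mentions S2.
Delete trivial equation map(unit, unit) =?= map(unit, unit).
Decompose list/1: arrow(arrow(bool, S1), T2) =?= arrow(arrow(bool, either(int, int)), list(S1)).
Decompose arrow/2: arrow(bool, S1) =?= arrow(bool, either(int, int)),  T2 =?= list(S1).
Decompose arrow/2: bool =?= bool,  S1 =?= either(int, int).
Delete trivial equation bool =?= bool.
Bind S1 := either(int, int); substituting into the one remaining equation that mentions S1 gives: T2 =?= list(either(int, int)).
Bind T2 := list(either(int, int)); no other remaining equation mentions T2.
Decompose either/2: either(T3, either(int, int)) =?= either(int, T),  either(int, int) =?= either(int, int).
Decompose either/2: T3 =?= int,  either(int, int) =?= T.
Bind T3 := int; no other remaining equation mentions T3.
Bind T := either(int, int); no other remaining equation mentions T.
Delete trivial equation either(int, int) =?= either(int, int).
MGU = { A := int, S2 := arrow(bool, bool), S1 := either(int, int), T2 := list(either(int, int)), T3 := int, T := either(int, int) }, so T2 := list(either(int, int)).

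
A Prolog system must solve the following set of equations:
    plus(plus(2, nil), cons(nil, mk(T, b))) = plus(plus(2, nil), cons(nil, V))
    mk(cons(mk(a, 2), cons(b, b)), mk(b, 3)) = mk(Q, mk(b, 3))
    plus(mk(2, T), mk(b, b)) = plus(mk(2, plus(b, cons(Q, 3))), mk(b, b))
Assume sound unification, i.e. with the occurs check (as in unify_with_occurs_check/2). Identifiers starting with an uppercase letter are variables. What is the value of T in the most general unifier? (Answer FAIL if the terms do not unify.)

Decompose plus/2: plus(2, nil) = plus(2, nil),  cons(nil, mk(T, b)) = cons(nil, V).
Delete trivial equation plus(2, nil) = plus(2, nil).
Decompose cons/2: nil = nil,  mk(T, b) = V.
Delete trivial equation nil = nil.
Bind V := mk(T, b); no other remaining equation mentions V.
Decompose mk/2: cons(mk(a, 2), cons(b, b)) = Q,  mk(b, 3) = mk(b, 3).
Bind Q := cons(mk(a, 2), cons(b, b)); substituting into the one remaining equation that mentions Q gives: plus(mk(2, T), mk(b, b)) = plus(mk(2, plus(b, cons(cons(mk(a, 2), cons(b, b)), 3))), mk(b, b)).
Delete trivial equation mk(b, 3) = mk(b, 3).
Decompose plus/2: mk(2, T) = mk(2, plus(b, cons(cons(mk(a, 2), cons(b, b)), 3))),  mk(b, b) = mk(b, b).
Decompose mk/2: 2 = 2,  T = plus(b, cons(cons(mk(a, 2), cons(b, b)), 3)).
Delete trivial equation 2 = 2.
Bind T := plus(b, cons(cons(mk(a, 2), cons(b, b)), 3)); no other remaining equation mentions T. Substituting into the earlier binding gives V := mk(plus(b, cons(cons(mk(a, 2), cons(b, b)), 3)), b).
Delete trivial equation mk(b, b) = mk(b, b).
MGU = { V -> mk(plus(b, cons(cons(mk(a, 2), cons(b, b)), 3)), b), Q -> cons(mk(a, 2), cons(b, b)), T -> plus(b, cons(cons(mk(a, 2), cons(b, b)), 3)) }, so T -> plus(b, cons(cons(mk(a, 2), cons(b, b)), 3)).

plus(b, cons(cons(mk(a, 2), cons(b, b)), 3))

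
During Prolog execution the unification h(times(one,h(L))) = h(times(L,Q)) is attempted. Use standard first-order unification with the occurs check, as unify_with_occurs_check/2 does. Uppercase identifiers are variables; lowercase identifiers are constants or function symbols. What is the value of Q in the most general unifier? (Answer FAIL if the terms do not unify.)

Decompose h/1: times(one,h(L)) = times(L,Q).
Decompose times/2: one = L,  h(L) = Q.
Bind L := one; substituting into the remaining equation gives: h(one) = Q.
Bind Q := h(one).
MGU = { L = one, Q = h(one) }, so Q = h(one).

h(one)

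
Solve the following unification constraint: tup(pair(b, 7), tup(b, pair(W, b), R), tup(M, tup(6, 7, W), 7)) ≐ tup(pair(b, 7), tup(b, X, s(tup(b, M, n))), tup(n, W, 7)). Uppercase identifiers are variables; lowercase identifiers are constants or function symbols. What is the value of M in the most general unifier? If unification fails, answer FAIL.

Decompose tup/3: pair(b, 7) ≐ pair(b, 7),  tup(b, pair(W, b), R) ≐ tup(b, X, s(tup(b, M, n))),  tup(M, tup(6, 7, W), 7) ≐ tup(n, W, 7).
Delete trivial equation pair(b, 7) ≐ pair(b, 7).
Decompose tup/3: b ≐ b,  pair(W, b) ≐ X,  R ≐ s(tup(b, M, n)).
Delete trivial equation b ≐ b.
Bind X := pair(W, b); no other remaining equation mentions X.
Bind R := s(tup(b, M, n)); no other remaining equation mentions R.
Decompose tup/3: M ≐ n,  tup(6, 7, W) ≐ W,  7 ≐ 7.
Bind M := n; no other remaining equation mentions M. Substituting into the earlier binding gives R := s(tup(b, n, n)).
Occurs check fails: W occurs in tup(6, 7, W); the equation W ≐ tup(6, 7, W) has no finite solution.

FAIL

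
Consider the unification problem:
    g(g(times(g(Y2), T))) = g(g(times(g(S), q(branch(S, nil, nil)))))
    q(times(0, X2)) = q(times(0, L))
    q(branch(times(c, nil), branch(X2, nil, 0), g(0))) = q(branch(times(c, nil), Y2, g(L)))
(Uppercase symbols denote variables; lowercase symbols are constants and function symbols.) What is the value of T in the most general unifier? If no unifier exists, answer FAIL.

Decompose g/1: g(times(g(Y2), T)) = g(times(g(S), q(branch(S, nil, nil)))).
Decompose g/1: times(g(Y2), T) = times(g(S), q(branch(S, nil, nil))).
Decompose times/2: g(Y2) = g(S),  T = q(branch(S, nil, nil)).
Decompose g/1: Y2 = S.
Bind Y2 := S; substituting into the one remaining equation that mentions Y2 gives: q(branch(times(c, nil), branch(X2, nil, 0), g(0))) = q(branch(times(c, nil), S, g(L))).
Bind T := q(branch(S, nil, nil)); no other remaining equation mentions T.
Decompose q/1: times(0, X2) = times(0, L).
Decompose times/2: 0 = 0,  X2 = L.
Delete trivial equation 0 = 0.
Bind X2 := L; substituting into the remaining equation gives: q(branch(times(c, nil), branch(L, nil, 0), g(0))) = q(branch(times(c, nil), S, g(L))).
Decompose q/1: branch(times(c, nil), branch(L, nil, 0), g(0)) = branch(times(c, nil), S, g(L)).
Decompose branch/3: times(c, nil) = times(c, nil),  branch(L, nil, 0) = S,  g(0) = g(L).
Delete trivial equation times(c, nil) = times(c, nil).
Bind S := branch(L, nil, 0); no other remaining equation mentions S. Substituting into the earlier bindings gives Y2 := branch(L, nil, 0), T := q(branch(branch(L, nil, 0), nil, nil)).
Decompose g/1: 0 = L.
Bind L := 0. Substituting into the earlier bindings gives Y2 := branch(0, nil, 0), T := q(branch(branch(0, nil, 0), nil, nil)), X2 := 0, S := branch(0, nil, 0).
MGU = { Y2 ↦ branch(0, nil, 0), T ↦ q(branch(branch(0, nil, 0), nil, nil)), X2 ↦ 0, S ↦ branch(0, nil, 0), L ↦ 0 }, so T ↦ q(branch(branch(0, nil, 0), nil, nil)).

q(branch(branch(0, nil, 0), nil, nil))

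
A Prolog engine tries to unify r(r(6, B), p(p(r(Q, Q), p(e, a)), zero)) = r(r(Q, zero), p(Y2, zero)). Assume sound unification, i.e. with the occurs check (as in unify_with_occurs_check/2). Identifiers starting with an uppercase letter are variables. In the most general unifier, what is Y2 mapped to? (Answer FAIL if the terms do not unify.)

p(r(6, 6), p(e, a))

Decompose r/2: r(6, B) = r(Q, zero),  p(p(r(Q, Q), p(e, a)), zero) = p(Y2, zero).
Decompose r/2: 6 = Q,  B = zero.
Bind Q := 6; substituting into the one remaining equation that mentions Q gives: p(p(r(6, 6), p(e, a)), zero) = p(Y2, zero).
Bind B := zero; no other remaining equation mentions B.
Decompose p/2: p(r(6, 6), p(e, a)) = Y2,  zero = zero.
Bind Y2 := p(r(6, 6), p(e, a)); no other remaining equation mentions Y2.
Delete trivial equation zero = zero.
MGU = { Q = 6, B = zero, Y2 = p(r(6, 6), p(e, a)) }, so Y2 = p(r(6, 6), p(e, a)).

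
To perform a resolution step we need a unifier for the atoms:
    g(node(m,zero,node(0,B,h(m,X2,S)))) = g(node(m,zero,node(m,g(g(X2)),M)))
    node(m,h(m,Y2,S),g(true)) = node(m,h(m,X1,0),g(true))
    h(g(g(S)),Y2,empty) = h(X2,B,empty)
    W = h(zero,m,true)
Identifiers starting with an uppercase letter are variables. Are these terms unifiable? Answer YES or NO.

NO

Decompose g/1: node(m,zero,node(0,B,h(m,X2,S))) = node(m,zero,node(m,g(g(X2)),M)).
Decompose node/3: m = m,  zero = zero,  node(0,B,h(m,X2,S)) = node(m,g(g(X2)),M).
Delete trivial equation m = m.
Delete trivial equation zero = zero.
Decompose node/3: 0 = m,  B = g(g(X2)),  h(m,X2,S) = M.
Clash: constants 0 and m differ; no unifier exists.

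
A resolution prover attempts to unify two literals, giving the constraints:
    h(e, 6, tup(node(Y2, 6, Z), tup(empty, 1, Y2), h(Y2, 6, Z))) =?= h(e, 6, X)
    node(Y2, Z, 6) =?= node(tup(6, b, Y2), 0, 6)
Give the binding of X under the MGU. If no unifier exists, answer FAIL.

Decompose h/3: e =?= e,  6 =?= 6,  tup(node(Y2, 6, Z), tup(empty, 1, Y2), h(Y2, 6, Z)) =?= X.
Delete trivial equation e =?= e.
Delete trivial equation 6 =?= 6.
Bind X := tup(node(Y2, 6, Z), tup(empty, 1, Y2), h(Y2, 6, Z)); no other remaining equation mentions X.
Decompose node/3: Y2 =?= tup(6, b, Y2),  Z =?= 0,  6 =?= 6.
Occurs check fails: Y2 occurs in tup(6, b, Y2); the equation Y2 =?= tup(6, b, Y2) has no finite solution.

FAIL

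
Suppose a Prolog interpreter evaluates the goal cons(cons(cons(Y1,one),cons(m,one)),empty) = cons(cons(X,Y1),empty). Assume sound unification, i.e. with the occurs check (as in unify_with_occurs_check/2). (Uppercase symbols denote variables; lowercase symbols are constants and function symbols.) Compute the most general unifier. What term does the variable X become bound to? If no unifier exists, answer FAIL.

cons(cons(m,one),one)

Decompose cons/2: cons(cons(Y1,one),cons(m,one)) = cons(X,Y1),  empty = empty.
Decompose cons/2: cons(Y1,one) = X,  cons(m,one) = Y1.
Bind X := cons(Y1,one); no other remaining equation mentions X.
Bind Y1 := cons(m,one); no other remaining equation mentions Y1. Substituting into the earlier binding gives X := cons(cons(m,one),one).
Delete trivial equation empty = empty.
MGU = { X ↦ cons(cons(m,one),one), Y1 ↦ cons(m,one) }, so X ↦ cons(cons(m,one),one).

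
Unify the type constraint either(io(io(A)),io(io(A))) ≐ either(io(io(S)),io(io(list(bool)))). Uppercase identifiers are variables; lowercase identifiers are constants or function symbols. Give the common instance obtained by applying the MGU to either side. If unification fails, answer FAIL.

either(io(io(list(bool))),io(io(list(bool))))

Decompose either/2: io(io(A)) ≐ io(io(S)),  io(io(A)) ≐ io(io(list(bool))).
Decompose io/1: io(A) ≐ io(S).
Decompose io/1: A ≐ S.
Bind A := S; substituting into the remaining equation gives: io(io(S)) ≐ io(io(list(bool))).
Decompose io/1: io(S) ≐ io(list(bool)).
Decompose io/1: S ≐ list(bool).
Bind S := list(bool). Substituting into the earlier binding gives A := list(bool).
Applying the MGU to either side gives either(io(io(list(bool))),io(io(list(bool)))).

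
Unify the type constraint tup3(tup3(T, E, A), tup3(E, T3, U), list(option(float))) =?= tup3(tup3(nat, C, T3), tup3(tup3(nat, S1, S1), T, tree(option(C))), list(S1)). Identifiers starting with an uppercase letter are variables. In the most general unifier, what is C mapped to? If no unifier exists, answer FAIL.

tup3(nat, option(float), option(float))

Decompose tup3/3: tup3(T, E, A) =?= tup3(nat, C, T3),  tup3(E, T3, U) =?= tup3(tup3(nat, S1, S1), T, tree(option(C))),  list(option(float)) =?= list(S1).
Decompose tup3/3: T =?= nat,  E =?= C,  A =?= T3.
Bind T := nat; substituting into the one remaining equation that mentions T gives: tup3(E, T3, U) =?= tup3(tup3(nat, S1, S1), nat, tree(option(C))).
Bind E := C; substituting into the one remaining equation that mentions E gives: tup3(C, T3, U) =?= tup3(tup3(nat, S1, S1), nat, tree(option(C))).
Bind A := T3; no other remaining equation mentions A.
Decompose tup3/3: C =?= tup3(nat, S1, S1),  T3 =?= nat,  U =?= tree(option(C)).
Bind C := tup3(nat, S1, S1); substituting into the one remaining equation that mentions C gives: U =?= tree(option(tup3(nat, S1, S1))). Substituting into the earlier binding gives E := tup3(nat, S1, S1).
Bind T3 := nat; no other remaining equation mentions T3. Substituting into the earlier binding gives A := nat.
Bind U := tree(option(tup3(nat, S1, S1))); no other remaining equation mentions U.
Decompose list/1: option(float) =?= S1.
Bind S1 := option(float). Substituting into the earlier bindings gives E := tup3(nat, option(float), option(float)), C := tup3(nat, option(float), option(float)), U := tree(option(tup3(nat, option(float), option(float)))).
MGU = { T -> nat, E -> tup3(nat, option(float), option(float)), A -> nat, C -> tup3(nat, option(float), option(float)), T3 -> nat, U -> tree(option(tup3(nat, option(float), option(float)))), S1 -> option(float) }, so C -> tup3(nat, option(float), option(float)).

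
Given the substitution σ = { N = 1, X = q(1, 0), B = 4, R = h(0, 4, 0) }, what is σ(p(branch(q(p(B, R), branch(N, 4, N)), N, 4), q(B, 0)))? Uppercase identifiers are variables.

p(branch(q(p(4, h(0, 4, 0)), branch(1, 4, 1)), 1, 4), q(4, 0))

Replace each occurrence of N with 1.
Replace each occurrence of B with 4.
Replace each occurrence of R with h(0, 4, 0).
Result: p(branch(q(p(4, h(0, 4, 0)), branch(1, 4, 1)), 1, 4), q(4, 0)).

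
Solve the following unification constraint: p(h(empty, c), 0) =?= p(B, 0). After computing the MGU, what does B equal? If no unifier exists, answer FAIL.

h(empty, c)

Decompose p/2: h(empty, c) =?= B,  0 =?= 0.
Bind B := h(empty, c); no other remaining equation mentions B.
Delete trivial equation 0 =?= 0.
MGU = { B ↦ h(empty, c) }, so B ↦ h(empty, c).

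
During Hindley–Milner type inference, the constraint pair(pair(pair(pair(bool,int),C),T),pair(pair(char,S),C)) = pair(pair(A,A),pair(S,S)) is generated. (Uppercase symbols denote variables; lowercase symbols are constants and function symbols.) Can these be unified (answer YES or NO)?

Decompose pair/2: pair(pair(pair(bool,int),C),T) = pair(A,A),  pair(pair(char,S),C) = pair(S,S).
Decompose pair/2: pair(pair(bool,int),C) = A,  T = A.
Bind A := pair(pair(bool,int),C); substituting into the one remaining equation that mentions A gives: T = pair(pair(bool,int),C).
Bind T := pair(pair(bool,int),C); no other remaining equation mentions T.
Decompose pair/2: pair(char,S) = S,  C = S.
Occurs check fails: S occurs in pair(char,S); the equation S = pair(char,S) has no finite solution.

NO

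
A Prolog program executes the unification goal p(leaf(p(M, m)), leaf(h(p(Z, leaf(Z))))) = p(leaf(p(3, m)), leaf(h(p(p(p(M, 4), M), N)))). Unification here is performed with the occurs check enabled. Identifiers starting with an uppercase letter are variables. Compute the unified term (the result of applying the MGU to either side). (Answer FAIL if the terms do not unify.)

p(leaf(p(3, m)), leaf(h(p(p(p(3, 4), 3), leaf(p(p(3, 4), 3))))))

Decompose p/2: leaf(p(M, m)) = leaf(p(3, m)),  leaf(h(p(Z, leaf(Z)))) = leaf(h(p(p(p(M, 4), M), N))).
Decompose leaf/1: p(M, m) = p(3, m).
Decompose p/2: M = 3,  m = m.
Bind M := 3; substituting into the one remaining equation that mentions M gives: leaf(h(p(Z, leaf(Z)))) = leaf(h(p(p(p(3, 4), 3), N))).
Delete trivial equation m = m.
Decompose leaf/1: h(p(Z, leaf(Z))) = h(p(p(p(3, 4), 3), N)).
Decompose h/1: p(Z, leaf(Z)) = p(p(p(3, 4), 3), N).
Decompose p/2: Z = p(p(3, 4), 3),  leaf(Z) = N.
Bind Z := p(p(3, 4), 3); substituting into the remaining equation gives: leaf(p(p(3, 4), 3)) = N.
Bind N := leaf(p(p(3, 4), 3)).
Applying the MGU to either side gives p(leaf(p(3, m)), leaf(h(p(p(p(3, 4), 3), leaf(p(p(3, 4), 3)))))).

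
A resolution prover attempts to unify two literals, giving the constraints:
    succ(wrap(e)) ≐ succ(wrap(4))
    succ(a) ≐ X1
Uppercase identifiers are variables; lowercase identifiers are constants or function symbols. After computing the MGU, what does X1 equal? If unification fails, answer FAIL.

Decompose succ/1: wrap(e) ≐ wrap(4).
Decompose wrap/1: e ≐ 4.
Clash: constants e and 4 differ; no unifier exists.

FAIL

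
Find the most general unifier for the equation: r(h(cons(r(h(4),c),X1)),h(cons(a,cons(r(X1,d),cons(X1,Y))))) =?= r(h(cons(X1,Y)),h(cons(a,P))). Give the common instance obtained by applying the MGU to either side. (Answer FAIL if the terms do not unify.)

Decompose r/2: h(cons(r(h(4),c),X1)) =?= h(cons(X1,Y)),  h(cons(a,cons(r(X1,d),cons(X1,Y)))) =?= h(cons(a,P)).
Decompose h/1: cons(r(h(4),c),X1) =?= cons(X1,Y).
Decompose cons/2: r(h(4),c) =?= X1,  X1 =?= Y.
Bind X1 := r(h(4),c); substituting into the remaining equations gives: r(h(4),c) =?= Y,  h(cons(a,cons(r(r(h(4),c),d),cons(r(h(4),c),Y)))) =?= h(cons(a,P)).
Bind Y := r(h(4),c); substituting into the remaining equation gives: h(cons(a,cons(r(r(h(4),c),d),cons(r(h(4),c),r(h(4),c))))) =?= h(cons(a,P)).
Decompose h/1: cons(a,cons(r(r(h(4),c),d),cons(r(h(4),c),r(h(4),c)))) =?= cons(a,P).
Decompose cons/2: a =?= a,  cons(r(r(h(4),c),d),cons(r(h(4),c),r(h(4),c))) =?= P.
Delete trivial equation a =?= a.
Bind P := cons(r(r(h(4),c),d),cons(r(h(4),c),r(h(4),c))).
Applying the MGU to either side gives r(h(cons(r(h(4),c),r(h(4),c))),h(cons(a,cons(r(r(h(4),c),d),cons(r(h(4),c),r(h(4),c)))))).

r(h(cons(r(h(4),c),r(h(4),c))),h(cons(a,cons(r(r(h(4),c),d),cons(r(h(4),c),r(h(4),c))))))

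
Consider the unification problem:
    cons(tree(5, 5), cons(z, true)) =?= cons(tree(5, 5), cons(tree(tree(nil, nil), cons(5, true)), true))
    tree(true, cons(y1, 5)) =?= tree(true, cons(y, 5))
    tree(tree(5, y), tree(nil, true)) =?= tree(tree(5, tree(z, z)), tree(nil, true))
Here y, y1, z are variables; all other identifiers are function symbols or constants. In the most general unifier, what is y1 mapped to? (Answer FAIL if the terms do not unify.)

Decompose cons/2: tree(5, 5) =?= tree(5, 5),  cons(z, true) =?= cons(tree(tree(nil, nil), cons(5, true)), true).
Delete trivial equation tree(5, 5) =?= tree(5, 5).
Decompose cons/2: z =?= tree(tree(nil, nil), cons(5, true)),  true =?= true.
Bind z := tree(tree(nil, nil), cons(5, true)); substituting into the one remaining equation that mentions z gives: tree(tree(5, y), tree(nil, true)) =?= tree(tree(5, tree(tree(tree(nil, nil), cons(5, true)), tree(tree(nil, nil), cons(5, true)))), tree(nil, true)).
Delete trivial equation true =?= true.
Decompose tree/2: true =?= true,  cons(y1, 5) =?= cons(y, 5).
Delete trivial equation true =?= true.
Decompose cons/2: y1 =?= y,  5 =?= 5.
Bind y1 := y; no other remaining equation mentions y1.
Delete trivial equation 5 =?= 5.
Decompose tree/2: tree(5, y) =?= tree(5, tree(tree(tree(nil, nil), cons(5, true)), tree(tree(nil, nil), cons(5, true)))),  tree(nil, true) =?= tree(nil, true).
Decompose tree/2: 5 =?= 5,  y =?= tree(tree(tree(nil, nil), cons(5, true)), tree(tree(nil, nil), cons(5, true))).
Delete trivial equation 5 =?= 5.
Bind y := tree(tree(tree(nil, nil), cons(5, true)), tree(tree(nil, nil), cons(5, true))); no other remaining equation mentions y. Substituting into the earlier binding gives y1 := tree(tree(tree(nil, nil), cons(5, true)), tree(tree(nil, nil), cons(5, true))).
Delete trivial equation tree(nil, true) =?= tree(nil, true).
MGU = { z ↦ tree(tree(nil, nil), cons(5, true)), y1 ↦ tree(tree(tree(nil, nil), cons(5, true)), tree(tree(nil, nil), cons(5, true))), y ↦ tree(tree(tree(nil, nil), cons(5, true)), tree(tree(nil, nil), cons(5, true))) }, so y1 ↦ tree(tree(tree(nil, nil), cons(5, true)), tree(tree(nil, nil), cons(5, true))).

tree(tree(tree(nil, nil), cons(5, true)), tree(tree(nil, nil), cons(5, true)))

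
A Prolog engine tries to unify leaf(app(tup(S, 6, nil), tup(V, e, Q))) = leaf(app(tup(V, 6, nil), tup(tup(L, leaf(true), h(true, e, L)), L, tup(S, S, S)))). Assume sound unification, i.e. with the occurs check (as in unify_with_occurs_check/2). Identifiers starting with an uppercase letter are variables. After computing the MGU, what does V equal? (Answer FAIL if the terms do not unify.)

Decompose leaf/1: app(tup(S, 6, nil), tup(V, e, Q)) = app(tup(V, 6, nil), tup(tup(L, leaf(true), h(true, e, L)), L, tup(S, S, S))).
Decompose app/2: tup(S, 6, nil) = tup(V, 6, nil),  tup(V, e, Q) = tup(tup(L, leaf(true), h(true, e, L)), L, tup(S, S, S)).
Decompose tup/3: S = V,  6 = 6,  nil = nil.
Bind S := V; substituting into the one remaining equation that mentions S gives: tup(V, e, Q) = tup(tup(L, leaf(true), h(true, e, L)), L, tup(V, V, V)).
Delete trivial equation 6 = 6.
Delete trivial equation nil = nil.
Decompose tup/3: V = tup(L, leaf(true), h(true, e, L)),  e = L,  Q = tup(V, V, V).
Bind V := tup(L, leaf(true), h(true, e, L)); substituting into the one remaining equation that mentions V gives: Q = tup(tup(L, leaf(true), h(true, e, L)), tup(L, leaf(true), h(true, e, L)), tup(L, leaf(true), h(true, e, L))). Substituting into the earlier binding gives S := tup(L, leaf(true), h(true, e, L)).
Bind L := e; substituting into the remaining equation gives: Q = tup(tup(e, leaf(true), h(true, e, e)), tup(e, leaf(true), h(true, e, e)), tup(e, leaf(true), h(true, e, e))). Substituting into the earlier bindings gives S := tup(e, leaf(true), h(true, e, e)), V := tup(e, leaf(true), h(true, e, e)).
Bind Q := tup(tup(e, leaf(true), h(true, e, e)), tup(e, leaf(true), h(true, e, e)), tup(e, leaf(true), h(true, e, e))).
MGU = { S ↦ tup(e, leaf(true), h(true, e, e)), V ↦ tup(e, leaf(true), h(true, e, e)), L ↦ e, Q ↦ tup(tup(e, leaf(true), h(true, e, e)), tup(e, leaf(true), h(true, e, e)), tup(e, leaf(true), h(true, e, e))) }, so V ↦ tup(e, leaf(true), h(true, e, e)).

tup(e, leaf(true), h(true, e, e))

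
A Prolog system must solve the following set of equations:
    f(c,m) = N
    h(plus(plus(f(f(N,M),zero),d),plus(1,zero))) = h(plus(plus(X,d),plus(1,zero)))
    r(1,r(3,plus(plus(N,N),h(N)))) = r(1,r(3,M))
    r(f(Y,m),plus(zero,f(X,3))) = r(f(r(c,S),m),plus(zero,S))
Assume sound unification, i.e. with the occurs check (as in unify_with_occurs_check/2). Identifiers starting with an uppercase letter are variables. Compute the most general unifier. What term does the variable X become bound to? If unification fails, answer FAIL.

f(f(f(c,m),plus(plus(f(c,m),f(c,m)),h(f(c,m)))),zero)

Bind N := f(c,m); substituting into the 2 remaining equations that mention N gives: h(plus(plus(f(f(f(c,m),M),zero),d),plus(1,zero))) = h(plus(plus(X,d),plus(1,zero))),  r(1,r(3,plus(plus(f(c,m),f(c,m)),h(f(c,m))))) = r(1,r(3,M)).
Decompose h/1: plus(plus(f(f(f(c,m),M),zero),d),plus(1,zero)) = plus(plus(X,d),plus(1,zero)).
Decompose plus/2: plus(f(f(f(c,m),M),zero),d) = plus(X,d),  plus(1,zero) = plus(1,zero).
Decompose plus/2: f(f(f(c,m),M),zero) = X,  d = d.
Bind X := f(f(f(c,m),M),zero); substituting into the one remaining equation that mentions X gives: r(f(Y,m),plus(zero,f(f(f(f(c,m),M),zero),3))) = r(f(r(c,S),m),plus(zero,S)).
Delete trivial equation d = d.
Delete trivial equation plus(1,zero) = plus(1,zero).
Decompose r/2: 1 = 1,  r(3,plus(plus(f(c,m),f(c,m)),h(f(c,m)))) = r(3,M).
Delete trivial equation 1 = 1.
Decompose r/2: 3 = 3,  plus(plus(f(c,m),f(c,m)),h(f(c,m))) = M.
Delete trivial equation 3 = 3.
Bind M := plus(plus(f(c,m),f(c,m)),h(f(c,m))); substituting into the remaining equation gives: r(f(Y,m),plus(zero,f(f(f(f(c,m),plus(plus(f(c,m),f(c,m)),h(f(c,m)))),zero),3))) = r(f(r(c,S),m),plus(zero,S)). Substituting into the earlier binding gives X := f(f(f(c,m),plus(plus(f(c,m),f(c,m)),h(f(c,m)))),zero).
Decompose r/2: f(Y,m) = f(r(c,S),m),  plus(zero,f(f(f(f(c,m),plus(plus(f(c,m),f(c,m)),h(f(c,m)))),zero),3)) = plus(zero,S).
Decompose f/2: Y = r(c,S),  m = m.
Bind Y := r(c,S); no other remaining equation mentions Y.
Delete trivial equation m = m.
Decompose plus/2: zero = zero,  f(f(f(f(c,m),plus(plus(f(c,m),f(c,m)),h(f(c,m)))),zero),3) = S.
Delete trivial equation zero = zero.
Bind S := f(f(f(f(c,m),plus(plus(f(c,m),f(c,m)),h(f(c,m)))),zero),3). Substituting into the earlier binding gives Y := r(c,f(f(f(f(c,m),plus(plus(f(c,m),f(c,m)),h(f(c,m)))),zero),3)).
MGU = { N ↦ f(c,m), X ↦ f(f(f(c,m),plus(plus(f(c,m),f(c,m)),h(f(c,m)))),zero), M ↦ plus(plus(f(c,m),f(c,m)),h(f(c,m))), Y ↦ r(c,f(f(f(f(c,m),plus(plus(f(c,m),f(c,m)),h(f(c,m)))),zero),3)), S ↦ f(f(f(f(c,m),plus(plus(f(c,m),f(c,m)),h(f(c,m)))),zero),3) }, so X ↦ f(f(f(c,m),plus(plus(f(c,m),f(c,m)),h(f(c,m)))),zero).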